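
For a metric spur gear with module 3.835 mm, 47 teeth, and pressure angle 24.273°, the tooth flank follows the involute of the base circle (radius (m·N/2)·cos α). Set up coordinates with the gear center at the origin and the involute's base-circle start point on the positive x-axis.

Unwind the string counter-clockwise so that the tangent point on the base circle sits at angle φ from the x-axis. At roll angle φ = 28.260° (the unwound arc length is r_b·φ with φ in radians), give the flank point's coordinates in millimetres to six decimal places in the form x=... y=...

x=91.549012 y=3.206721

pitch radius r_p = m·N/2 = 3.835·47/2 = 90.122500
base radius r_b = r_p·cos α = 90.122500·cos 24.273° = 82.155409
roll angle φ = 28.260° = 0.49323005 rad
x = r_b·(cos φ + φ·sin φ) = 82.155409·(0.88080811 + 0.49323005·0.47347340) = 91.549012
y = r_b·(sin φ − φ·cos φ) = 82.155409·(0.47347340 − 0.49323005·0.88080811) = 3.206721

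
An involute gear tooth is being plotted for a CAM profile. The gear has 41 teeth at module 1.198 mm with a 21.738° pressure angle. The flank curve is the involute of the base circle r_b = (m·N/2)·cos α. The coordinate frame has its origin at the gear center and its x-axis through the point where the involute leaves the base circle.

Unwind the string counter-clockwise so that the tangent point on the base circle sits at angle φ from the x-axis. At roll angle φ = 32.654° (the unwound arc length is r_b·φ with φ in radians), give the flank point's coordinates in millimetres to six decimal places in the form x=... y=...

pitch radius r_p = m·N/2 = 1.198·41/2 = 24.559000
base radius r_b = r_p·cos α = 24.559000·cos 21.738° = 22.812539
roll angle φ = 32.654° = 0.56991981 rad
x = r_b·(cos φ + φ·sin φ) = 22.812539·(0.84194424 + 0.56991981·0.53956454) = 26.221936
y = r_b·(sin φ − φ·cos φ) = 22.812539·(0.53956454 − 0.56991981·0.84194424) = 1.362452

x=26.221936 y=1.362452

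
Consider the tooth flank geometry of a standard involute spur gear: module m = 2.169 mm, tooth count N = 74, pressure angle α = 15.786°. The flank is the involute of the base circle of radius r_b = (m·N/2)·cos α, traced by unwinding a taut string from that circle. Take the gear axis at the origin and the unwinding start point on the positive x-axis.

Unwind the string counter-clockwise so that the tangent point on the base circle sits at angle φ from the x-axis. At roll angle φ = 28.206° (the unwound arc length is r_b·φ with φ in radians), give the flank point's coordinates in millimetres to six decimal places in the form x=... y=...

x=86.024621 y=2.997357

pitch radius r_p = m·N/2 = 2.169·74/2 = 80.253000
base radius r_b = r_p·cos α = 80.253000·cos 15.786° = 77.226218
roll angle φ = 28.206° = 0.49228757 rad
x = r_b·(cos φ + φ·sin φ) = 77.226218·(0.88125396 + 0.49228757·0.47264305) = 86.024621
y = r_b·(sin φ − φ·cos φ) = 77.226218·(0.47264305 − 0.49228757·0.88125396) = 2.997357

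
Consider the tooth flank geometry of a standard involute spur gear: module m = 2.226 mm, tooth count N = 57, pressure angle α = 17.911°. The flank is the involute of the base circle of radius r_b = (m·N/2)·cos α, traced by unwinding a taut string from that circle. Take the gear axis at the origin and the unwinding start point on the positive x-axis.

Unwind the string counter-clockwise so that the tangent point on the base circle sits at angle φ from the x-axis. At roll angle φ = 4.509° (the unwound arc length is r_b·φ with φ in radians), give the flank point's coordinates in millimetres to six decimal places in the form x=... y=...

pitch radius r_p = m·N/2 = 2.226·57/2 = 63.441000
base radius r_b = r_p·cos α = 63.441000·cos 17.911° = 60.366356
roll angle φ = 4.509° = 0.07869690 rad
x = r_b·(cos φ + φ·sin φ) = 60.366356·(0.99690500 + 0.07869690·0.07861569) = 60.552997
y = r_b·(sin φ − φ·cos φ) = 60.366356·(0.07861569 − 0.07869690·0.99690500) = 0.009801

x=60.552997 y=0.009801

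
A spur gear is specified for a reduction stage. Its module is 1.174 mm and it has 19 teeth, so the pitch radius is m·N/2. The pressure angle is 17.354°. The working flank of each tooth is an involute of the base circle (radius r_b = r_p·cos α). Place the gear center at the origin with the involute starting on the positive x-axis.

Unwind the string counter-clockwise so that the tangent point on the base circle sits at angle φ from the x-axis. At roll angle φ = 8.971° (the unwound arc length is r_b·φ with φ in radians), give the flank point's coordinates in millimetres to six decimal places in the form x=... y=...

pitch radius r_p = m·N/2 = 1.174·19/2 = 11.153000
base radius r_b = r_p·cos α = 11.153000·cos 17.354° = 10.645317
roll angle φ = 8.971° = 0.15657349 rad
x = r_b·(cos φ + φ·sin φ) = 10.645317·(0.98776739 + 0.15657349·0.15593453) = 10.775004
y = r_b·(sin φ − φ·cos φ) = 10.645317·(0.15593453 − 0.15657349·0.98776739) = 0.013587

x=10.775004 y=0.013587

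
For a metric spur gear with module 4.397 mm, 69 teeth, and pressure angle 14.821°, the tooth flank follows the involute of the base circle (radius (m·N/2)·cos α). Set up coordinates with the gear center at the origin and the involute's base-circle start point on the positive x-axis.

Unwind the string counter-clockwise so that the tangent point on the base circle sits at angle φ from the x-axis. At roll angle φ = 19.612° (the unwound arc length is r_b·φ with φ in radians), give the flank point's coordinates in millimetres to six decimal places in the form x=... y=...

x=154.990607 y=1.937582

pitch radius r_p = m·N/2 = 4.397·69/2 = 151.696500
base radius r_b = r_p·cos α = 151.696500·cos 14.821° = 146.649512
roll angle φ = 19.612° = 0.34229397 rad
x = r_b·(cos φ + φ·sin φ) = 146.649512·(0.94198718 + 0.34229397·0.33564887) = 154.990607
y = r_b·(sin φ − φ·cos φ) = 146.649512·(0.33564887 − 0.34229397·0.94198718) = 1.937582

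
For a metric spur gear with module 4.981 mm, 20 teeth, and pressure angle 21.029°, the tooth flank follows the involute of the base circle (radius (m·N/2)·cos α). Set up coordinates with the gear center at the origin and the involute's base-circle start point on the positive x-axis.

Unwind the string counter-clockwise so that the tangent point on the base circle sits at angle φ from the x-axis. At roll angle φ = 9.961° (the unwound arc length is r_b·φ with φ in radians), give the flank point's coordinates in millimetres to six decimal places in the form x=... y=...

x=47.189910 y=0.081188

pitch radius r_p = m·N/2 = 4.981·20/2 = 49.810000
base radius r_b = r_p·cos α = 49.810000·cos 21.029° = 46.492600
roll angle φ = 9.961° = 0.17385225 rad
x = r_b·(cos φ + φ·sin φ) = 46.492600·(0.98492572 + 0.17385225·0.17297780) = 47.189910
y = r_b·(sin φ − φ·cos φ) = 46.492600·(0.17297780 − 0.17385225·0.98492572) = 0.081188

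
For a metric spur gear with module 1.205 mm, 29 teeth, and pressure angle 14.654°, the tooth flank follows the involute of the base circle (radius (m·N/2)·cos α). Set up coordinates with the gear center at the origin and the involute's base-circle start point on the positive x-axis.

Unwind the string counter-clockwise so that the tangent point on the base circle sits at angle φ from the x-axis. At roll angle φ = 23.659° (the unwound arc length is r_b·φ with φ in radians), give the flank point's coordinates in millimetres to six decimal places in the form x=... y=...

pitch radius r_p = m·N/2 = 1.205·29/2 = 17.472500
base radius r_b = r_p·cos α = 17.472500·cos 14.654° = 16.904140
roll angle φ = 23.659° = 0.41292745 rad
x = r_b·(cos φ + φ·sin φ) = 16.904140·(0.91594999 + 0.41292745·0.40129244) = 18.284442
y = r_b·(sin φ − φ·cos φ) = 16.904140·(0.40129244 − 0.41292745·0.91594999) = 0.390005

x=18.284442 y=0.390005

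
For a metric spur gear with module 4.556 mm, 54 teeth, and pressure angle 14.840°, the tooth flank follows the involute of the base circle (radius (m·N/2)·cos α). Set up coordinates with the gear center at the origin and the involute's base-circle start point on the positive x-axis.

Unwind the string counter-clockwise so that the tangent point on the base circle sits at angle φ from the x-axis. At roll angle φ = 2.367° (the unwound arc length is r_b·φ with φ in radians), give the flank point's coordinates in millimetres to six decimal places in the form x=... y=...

x=119.010339 y=0.002794

pitch radius r_p = m·N/2 = 4.556·54/2 = 123.012000
base radius r_b = r_p·cos α = 123.012000·cos 14.840° = 118.908912
roll angle φ = 2.367° = 0.04131194 rad
x = r_b·(cos φ + φ·sin φ) = 118.908912·(0.99914678 + 0.04131194·0.04130019) = 119.010339
y = r_b·(sin φ − φ·cos φ) = 118.908912·(0.04130019 − 0.04131194·0.99914678) = 0.002794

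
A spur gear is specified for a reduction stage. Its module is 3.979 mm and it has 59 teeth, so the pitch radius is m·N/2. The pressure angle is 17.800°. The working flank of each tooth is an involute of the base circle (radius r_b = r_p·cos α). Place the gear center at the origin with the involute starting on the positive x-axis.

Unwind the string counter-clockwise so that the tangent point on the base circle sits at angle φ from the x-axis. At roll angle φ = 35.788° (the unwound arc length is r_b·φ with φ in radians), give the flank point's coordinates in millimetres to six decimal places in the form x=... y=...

pitch radius r_p = m·N/2 = 3.979·59/2 = 117.380500
base radius r_b = r_p·cos α = 117.380500·cos 17.800° = 111.761424
roll angle φ = 35.788° = 0.62461843 rad
x = r_b·(cos φ + φ·sin φ) = 111.761424·(0.81118631 + 0.62461843·0.58478779) = 131.482348
y = r_b·(sin φ − φ·cos φ) = 111.761424·(0.58478779 − 0.62461843·0.81118631) = 8.729223

x=131.482348 y=8.729223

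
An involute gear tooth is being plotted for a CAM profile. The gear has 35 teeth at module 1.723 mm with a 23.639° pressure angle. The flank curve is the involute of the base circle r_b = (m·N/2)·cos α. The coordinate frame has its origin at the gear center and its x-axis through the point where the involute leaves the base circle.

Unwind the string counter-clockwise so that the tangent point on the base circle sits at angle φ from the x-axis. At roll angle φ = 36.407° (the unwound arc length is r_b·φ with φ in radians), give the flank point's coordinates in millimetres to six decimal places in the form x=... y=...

pitch radius r_p = m·N/2 = 1.723·35/2 = 30.152500
base radius r_b = r_p·cos α = 30.152500·cos 23.639° = 27.622404
roll angle φ = 36.407° = 0.63542202 rad
x = r_b·(cos φ + φ·sin φ) = 27.622404·(0.80482129 + 0.63542202·0.59351722) = 32.648444
y = r_b·(sin φ − φ·cos φ) = 27.622404·(0.59351722 − 0.63542202·0.80482129) = 2.268243

x=32.648444 y=2.268243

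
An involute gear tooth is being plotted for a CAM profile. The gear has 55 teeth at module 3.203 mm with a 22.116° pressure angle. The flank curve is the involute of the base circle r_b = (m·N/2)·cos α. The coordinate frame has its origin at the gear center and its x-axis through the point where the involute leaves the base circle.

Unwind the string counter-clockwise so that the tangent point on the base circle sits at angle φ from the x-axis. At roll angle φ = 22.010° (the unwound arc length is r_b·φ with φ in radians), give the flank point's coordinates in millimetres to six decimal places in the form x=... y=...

pitch radius r_p = m·N/2 = 3.203·55/2 = 88.082500
base radius r_b = r_p·cos α = 88.082500·cos 22.116° = 81.601701
roll angle φ = 22.010° = 0.38414697 rad
x = r_b·(cos φ + φ·sin φ) = 81.601701·(0.92711846 + 0.38414697·0.37476841) = 87.402326
y = r_b·(sin φ − φ·cos φ) = 81.601701·(0.37476841 − 0.38414697·0.92711846) = 1.519315

x=87.402326 y=1.519315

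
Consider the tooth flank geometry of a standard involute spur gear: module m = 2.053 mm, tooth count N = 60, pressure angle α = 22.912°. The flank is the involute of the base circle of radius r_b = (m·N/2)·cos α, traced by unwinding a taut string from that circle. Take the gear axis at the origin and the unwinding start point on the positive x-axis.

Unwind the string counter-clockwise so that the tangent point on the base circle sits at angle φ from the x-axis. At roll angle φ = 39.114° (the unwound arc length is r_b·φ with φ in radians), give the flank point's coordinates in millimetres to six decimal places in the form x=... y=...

x=68.449325 y=5.740504

pitch radius r_p = m·N/2 = 2.053·60/2 = 61.590000
base radius r_b = r_p·cos α = 61.590000·cos 22.912° = 56.730788
roll angle φ = 39.114° = 0.68266808 rad
x = r_b·(cos φ + φ·sin φ) = 56.730788·(0.77589228 + 0.68266808·0.63086541) = 68.449325
y = r_b·(sin φ − φ·cos φ) = 56.730788·(0.63086541 − 0.68266808·0.77589228) = 5.740504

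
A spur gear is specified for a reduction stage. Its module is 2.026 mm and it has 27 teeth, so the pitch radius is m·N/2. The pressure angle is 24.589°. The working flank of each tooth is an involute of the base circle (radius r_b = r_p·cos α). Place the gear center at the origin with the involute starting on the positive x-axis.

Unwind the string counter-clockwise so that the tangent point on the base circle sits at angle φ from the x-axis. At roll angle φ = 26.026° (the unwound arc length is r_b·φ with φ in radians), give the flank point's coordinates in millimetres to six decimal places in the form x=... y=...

pitch radius r_p = m·N/2 = 2.026·27/2 = 27.351000
base radius r_b = r_p·cos α = 27.351000·cos 24.589° = 24.870702
roll angle φ = 26.026° = 0.45423939 rad
x = r_b·(cos φ + φ·sin φ) = 24.870702·(0.89859503 + 0.45423939·0.43877896) = 27.305686
y = r_b·(sin φ − φ·cos φ) = 24.870702·(0.43877896 − 0.45423939·0.89859503) = 0.761086

x=27.305686 y=0.761086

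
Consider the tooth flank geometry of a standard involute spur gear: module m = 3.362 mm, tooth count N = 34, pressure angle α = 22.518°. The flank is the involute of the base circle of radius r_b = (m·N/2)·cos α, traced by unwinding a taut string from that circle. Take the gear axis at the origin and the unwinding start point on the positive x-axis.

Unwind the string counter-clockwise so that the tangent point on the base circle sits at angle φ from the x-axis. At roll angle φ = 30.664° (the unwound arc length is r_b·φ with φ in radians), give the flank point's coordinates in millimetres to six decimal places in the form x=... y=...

pitch radius r_p = m·N/2 = 3.362·34/2 = 57.154000
base radius r_b = r_p·cos α = 57.154000·cos 22.518° = 52.796537
roll angle φ = 30.664° = 0.53518776 rad
x = r_b·(cos φ + φ·sin φ) = 52.796537·(0.86017289 + 0.53518776·0.51000256) = 59.824813
y = r_b·(sin φ − φ·cos φ) = 52.796537·(0.51000256 − 0.53518776·0.86017289) = 2.621272

x=59.824813 y=2.621272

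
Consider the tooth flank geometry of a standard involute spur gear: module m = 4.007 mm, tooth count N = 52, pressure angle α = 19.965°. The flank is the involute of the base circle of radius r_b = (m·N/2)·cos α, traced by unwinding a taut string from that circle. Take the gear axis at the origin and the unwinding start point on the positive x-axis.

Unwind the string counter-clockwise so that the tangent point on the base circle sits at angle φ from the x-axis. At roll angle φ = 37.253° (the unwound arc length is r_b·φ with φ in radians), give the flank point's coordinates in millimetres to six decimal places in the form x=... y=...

pitch radius r_p = m·N/2 = 4.007·52/2 = 104.182000
base radius r_b = r_p·cos α = 104.182000·cos 19.965° = 97.920805
roll angle φ = 37.253° = 0.65018751 rad
x = r_b·(cos φ + φ·sin φ) = 97.920805·(0.79597031 + 0.65018751·0.60533567) = 116.481889
y = r_b·(sin φ − φ·cos φ) = 97.920805·(0.60533567 − 0.65018751·0.79597031) = 8.598006

x=116.481889 y=8.598006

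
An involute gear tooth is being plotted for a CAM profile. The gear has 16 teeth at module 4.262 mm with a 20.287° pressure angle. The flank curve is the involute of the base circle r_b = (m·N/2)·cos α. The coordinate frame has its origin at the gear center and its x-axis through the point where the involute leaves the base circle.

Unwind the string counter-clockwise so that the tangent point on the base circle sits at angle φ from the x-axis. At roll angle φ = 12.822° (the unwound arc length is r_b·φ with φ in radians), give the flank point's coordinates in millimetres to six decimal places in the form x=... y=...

x=32.771752 y=0.118876

pitch radius r_p = m·N/2 = 4.262·16/2 = 34.096000
base radius r_b = r_p·cos α = 34.096000·cos 20.287° = 31.980944
roll angle φ = 12.822° = 0.22378612 rad
x = r_b·(cos φ + φ·sin φ) = 31.980944·(0.97506421 + 0.22378612·0.22192291) = 32.771752
y = r_b·(sin φ − φ·cos φ) = 31.980944·(0.22192291 − 0.22378612·0.97506421) = 0.118876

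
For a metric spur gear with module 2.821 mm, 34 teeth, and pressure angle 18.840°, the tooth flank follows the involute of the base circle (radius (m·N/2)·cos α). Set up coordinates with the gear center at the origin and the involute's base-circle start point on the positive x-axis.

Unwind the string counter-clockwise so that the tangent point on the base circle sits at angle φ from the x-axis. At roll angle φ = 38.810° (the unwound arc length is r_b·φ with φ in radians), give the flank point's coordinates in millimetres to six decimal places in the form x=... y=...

x=54.635779 y=4.489736

pitch radius r_p = m·N/2 = 2.821·34/2 = 47.957000
base radius r_b = r_p·cos α = 47.957000·cos 18.840° = 45.387658
roll angle φ = 38.810° = 0.67736228 rad
x = r_b·(cos φ + φ·sin φ) = 45.387658·(0.77922859 + 0.67736228·0.62673982) = 54.635779
y = r_b·(sin φ − φ·cos φ) = 45.387658·(0.62673982 − 0.67736228·0.77922859) = 4.489736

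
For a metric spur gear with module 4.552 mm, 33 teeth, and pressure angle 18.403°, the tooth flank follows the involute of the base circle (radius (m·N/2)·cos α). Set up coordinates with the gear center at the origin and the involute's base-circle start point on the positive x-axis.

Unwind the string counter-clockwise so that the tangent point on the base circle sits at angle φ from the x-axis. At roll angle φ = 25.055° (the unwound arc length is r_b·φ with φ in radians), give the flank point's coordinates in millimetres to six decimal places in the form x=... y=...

x=77.758624 y=1.948743

pitch radius r_p = m·N/2 = 4.552·33/2 = 75.108000
base radius r_b = r_p·cos α = 75.108000·cos 18.403° = 71.266938
roll angle φ = 25.055° = 0.43729224 rad
x = r_b·(cos φ + φ·sin φ) = 71.266938·(0.90590169 + 0.43729224·0.42348806) = 77.758624
y = r_b·(sin φ − φ·cos φ) = 71.266938·(0.42348806 − 0.43729224·0.90590169) = 1.948743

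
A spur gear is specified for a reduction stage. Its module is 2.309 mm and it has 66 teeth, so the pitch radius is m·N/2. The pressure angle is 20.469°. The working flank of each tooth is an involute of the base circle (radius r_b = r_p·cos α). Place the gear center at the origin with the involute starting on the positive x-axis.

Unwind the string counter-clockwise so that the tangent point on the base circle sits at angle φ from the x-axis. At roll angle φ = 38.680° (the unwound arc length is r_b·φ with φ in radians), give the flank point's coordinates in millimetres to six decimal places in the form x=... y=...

x=85.846125 y=6.992941

pitch radius r_p = m·N/2 = 2.309·66/2 = 76.197000
base radius r_b = r_p·cos α = 76.197000·cos 20.469° = 71.386038
roll angle φ = 38.680° = 0.67509335 rad
x = r_b·(cos φ + φ·sin φ) = 71.386038·(0.78064861 + 0.67509335·0.62497020) = 85.846125
y = r_b·(sin φ − φ·cos φ) = 71.386038·(0.62497020 − 0.67509335·0.78064861) = 6.992941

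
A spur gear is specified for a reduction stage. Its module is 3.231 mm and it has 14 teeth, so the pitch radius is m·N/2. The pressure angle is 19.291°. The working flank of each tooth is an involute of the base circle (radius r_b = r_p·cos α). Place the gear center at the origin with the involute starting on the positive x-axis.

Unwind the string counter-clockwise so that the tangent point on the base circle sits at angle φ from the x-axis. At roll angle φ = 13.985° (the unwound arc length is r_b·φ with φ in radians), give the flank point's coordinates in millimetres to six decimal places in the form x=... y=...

pitch radius r_p = m·N/2 = 3.231·14/2 = 22.617000
base radius r_b = r_p·cos α = 22.617000·cos 19.291° = 21.347120
roll angle φ = 13.985° = 0.24408430 rad
x = r_b·(cos φ + φ·sin φ) = 21.347120·(0.97035903 + 0.24408430·0.24166786) = 21.973580
y = r_b·(sin φ − φ·cos φ) = 21.347120·(0.24166786 − 0.24408430·0.97035903) = 0.102860

x=21.973580 y=0.102860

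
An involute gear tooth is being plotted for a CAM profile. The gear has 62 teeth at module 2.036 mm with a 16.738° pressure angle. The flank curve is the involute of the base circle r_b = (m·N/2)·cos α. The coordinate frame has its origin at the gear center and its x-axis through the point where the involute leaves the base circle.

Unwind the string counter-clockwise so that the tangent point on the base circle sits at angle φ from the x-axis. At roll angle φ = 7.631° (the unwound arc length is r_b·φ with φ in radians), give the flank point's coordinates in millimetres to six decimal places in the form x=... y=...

pitch radius r_p = m·N/2 = 2.036·62/2 = 63.116000
base radius r_b = r_p·cos α = 63.116000·cos 16.738° = 60.441882
roll angle φ = 7.631° = 0.13318608 rad
x = r_b·(cos φ + φ·sin φ) = 60.441882·(0.99114384 + 0.13318608·0.13279267) = 60.975582
y = r_b·(sin φ − φ·cos φ) = 60.441882·(0.13279267 − 0.13318608·0.99114384) = 0.047514

x=60.975582 y=0.047514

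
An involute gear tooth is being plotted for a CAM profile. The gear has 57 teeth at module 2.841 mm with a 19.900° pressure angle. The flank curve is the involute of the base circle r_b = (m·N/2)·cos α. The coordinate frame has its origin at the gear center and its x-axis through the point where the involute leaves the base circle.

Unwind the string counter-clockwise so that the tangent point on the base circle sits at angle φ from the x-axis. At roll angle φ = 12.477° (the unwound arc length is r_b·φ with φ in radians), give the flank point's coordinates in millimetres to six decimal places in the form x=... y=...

pitch radius r_p = m·N/2 = 2.841·57/2 = 80.968500
base radius r_b = r_p·cos α = 80.968500·cos 19.900° = 76.133719
roll angle φ = 12.477° = 0.21776473 rad
x = r_b·(cos φ + φ·sin φ) = 76.133719·(0.97638281 + 0.21776473·0.21604769) = 77.917561
y = r_b·(sin φ − φ·cos φ) = 76.133719·(0.21604769 − 0.21776473·0.97638281) = 0.260830

x=77.917561 y=0.260830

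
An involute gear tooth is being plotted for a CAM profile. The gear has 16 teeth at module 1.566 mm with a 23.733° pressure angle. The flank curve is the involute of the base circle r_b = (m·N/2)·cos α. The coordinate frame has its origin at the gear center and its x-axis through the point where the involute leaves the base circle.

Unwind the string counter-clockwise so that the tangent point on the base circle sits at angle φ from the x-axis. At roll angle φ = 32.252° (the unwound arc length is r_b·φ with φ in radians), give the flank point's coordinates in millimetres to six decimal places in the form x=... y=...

pitch radius r_p = m·N/2 = 1.566·16/2 = 12.528000
base radius r_b = r_p·cos α = 12.528000·cos 23.733° = 11.468519
roll angle φ = 32.252° = 0.56290359 rad
x = r_b·(cos φ + φ·sin φ) = 11.468519·(0.84570919 + 0.56290359·0.53364404) = 13.144062
y = r_b·(sin φ − φ·cos φ) = 11.468519·(0.53364404 − 0.56290359·0.84570919) = 0.660487

x=13.144062 y=0.660487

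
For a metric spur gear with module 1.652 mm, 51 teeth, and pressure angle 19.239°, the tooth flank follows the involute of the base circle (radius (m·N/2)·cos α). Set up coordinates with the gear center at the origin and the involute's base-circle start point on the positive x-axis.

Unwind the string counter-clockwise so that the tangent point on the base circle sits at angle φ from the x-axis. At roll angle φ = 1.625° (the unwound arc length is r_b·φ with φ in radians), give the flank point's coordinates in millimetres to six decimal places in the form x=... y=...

x=39.789353 y=0.000302

pitch radius r_p = m·N/2 = 1.652·51/2 = 42.126000
base radius r_b = r_p·cos α = 42.126000·cos 19.239° = 39.773360
roll angle φ = 1.625° = 0.02836160 rad
x = r_b·(cos φ + φ·sin φ) = 39.773360·(0.99959784 + 0.02836160·0.02835780) = 39.789353
y = r_b·(sin φ − φ·cos φ) = 39.773360·(0.02835780 − 0.02836160·0.99959784) = 0.000302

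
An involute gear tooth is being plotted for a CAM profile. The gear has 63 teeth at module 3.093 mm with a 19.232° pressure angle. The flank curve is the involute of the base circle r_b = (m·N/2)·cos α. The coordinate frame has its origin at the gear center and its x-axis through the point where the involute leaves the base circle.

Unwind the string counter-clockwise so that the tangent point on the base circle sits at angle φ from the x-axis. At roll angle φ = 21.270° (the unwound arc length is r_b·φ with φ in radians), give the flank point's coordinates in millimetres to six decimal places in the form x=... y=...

x=98.114335 y=1.547275

pitch radius r_p = m·N/2 = 3.093·63/2 = 97.429500
base radius r_b = r_p·cos α = 97.429500·cos 19.232° = 91.992208
roll angle φ = 21.270° = 0.37123153 rad
x = r_b·(cos φ + φ·sin φ) = 91.992208·(0.93188130 + 0.37123153·0.36276335) = 98.114335
y = r_b·(sin φ − φ·cos φ) = 91.992208·(0.36276335 − 0.37123153·0.93188130) = 1.547275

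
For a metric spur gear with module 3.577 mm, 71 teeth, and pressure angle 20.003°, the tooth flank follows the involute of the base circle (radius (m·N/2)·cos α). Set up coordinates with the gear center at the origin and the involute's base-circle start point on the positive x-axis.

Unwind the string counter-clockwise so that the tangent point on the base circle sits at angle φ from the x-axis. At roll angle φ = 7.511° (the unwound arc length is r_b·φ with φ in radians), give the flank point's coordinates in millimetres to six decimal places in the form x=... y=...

x=120.344069 y=0.089450

pitch radius r_p = m·N/2 = 3.577·71/2 = 126.983500
base radius r_b = r_p·cos α = 126.983500·cos 20.003° = 119.323184
roll angle φ = 7.511° = 0.13109168 rad
x = r_b·(cos φ + φ·sin φ) = 119.323184·(0.99141978 + 0.13109168·0.13071653) = 120.344069
y = r_b·(sin φ − φ·cos φ) = 119.323184·(0.13071653 − 0.13109168·0.99141978) = 0.089450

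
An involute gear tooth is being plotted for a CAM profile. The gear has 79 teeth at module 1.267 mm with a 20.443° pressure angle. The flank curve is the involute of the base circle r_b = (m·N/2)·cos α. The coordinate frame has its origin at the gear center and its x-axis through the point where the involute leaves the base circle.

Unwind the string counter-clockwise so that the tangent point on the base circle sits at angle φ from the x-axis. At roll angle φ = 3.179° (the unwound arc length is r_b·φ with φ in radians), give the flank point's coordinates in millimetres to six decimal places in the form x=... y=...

pitch radius r_p = m·N/2 = 1.267·79/2 = 50.046500
base radius r_b = r_p·cos α = 50.046500·cos 20.443° = 46.894578
roll angle φ = 3.179° = 0.05548402 rad
x = r_b·(cos φ + φ·sin φ) = 46.894578·(0.99846116 + 0.05548402·0.05545555) = 46.966704
y = r_b·(sin φ − φ·cos φ) = 46.894578·(0.05545555 − 0.05548402·0.99846116) = 0.002669

x=46.966704 y=0.002669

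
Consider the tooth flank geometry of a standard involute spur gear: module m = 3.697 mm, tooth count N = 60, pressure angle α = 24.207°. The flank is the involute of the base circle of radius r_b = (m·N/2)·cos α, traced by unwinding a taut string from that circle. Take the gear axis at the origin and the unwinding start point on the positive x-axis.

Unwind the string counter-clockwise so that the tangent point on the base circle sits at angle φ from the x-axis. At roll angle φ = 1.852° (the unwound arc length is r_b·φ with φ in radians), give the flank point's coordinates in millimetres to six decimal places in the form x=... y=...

x=101.210518 y=0.001139

pitch radius r_p = m·N/2 = 3.697·60/2 = 110.910000
base radius r_b = r_p·cos α = 110.910000·cos 24.207° = 101.157687
roll angle φ = 1.852° = 0.03232350 rad
x = r_b·(cos φ + φ·sin φ) = 101.157687·(0.99947764 + 0.03232350·0.03231787) = 101.210518
y = r_b·(sin φ − φ·cos φ) = 101.157687·(0.03231787 − 0.03232350·0.99947764) = 0.001139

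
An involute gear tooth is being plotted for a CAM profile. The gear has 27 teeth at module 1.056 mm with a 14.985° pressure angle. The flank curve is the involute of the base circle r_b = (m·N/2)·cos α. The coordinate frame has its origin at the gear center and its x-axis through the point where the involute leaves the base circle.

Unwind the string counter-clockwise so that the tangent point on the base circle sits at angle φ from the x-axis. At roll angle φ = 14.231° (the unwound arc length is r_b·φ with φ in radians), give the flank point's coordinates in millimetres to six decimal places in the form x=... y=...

pitch radius r_p = m·N/2 = 1.056·27/2 = 14.256000
base radius r_b = r_p·cos α = 14.256000·cos 14.985° = 13.771204
roll angle φ = 14.231° = 0.24837781 rad
x = r_b·(cos φ + φ·sin φ) = 13.771204·(0.96931248 + 0.24837781·0.24583187) = 14.189458
y = r_b·(sin φ − φ·cos φ) = 13.771204·(0.24583187 − 0.24837781·0.96931248) = 0.069905

x=14.189458 y=0.069905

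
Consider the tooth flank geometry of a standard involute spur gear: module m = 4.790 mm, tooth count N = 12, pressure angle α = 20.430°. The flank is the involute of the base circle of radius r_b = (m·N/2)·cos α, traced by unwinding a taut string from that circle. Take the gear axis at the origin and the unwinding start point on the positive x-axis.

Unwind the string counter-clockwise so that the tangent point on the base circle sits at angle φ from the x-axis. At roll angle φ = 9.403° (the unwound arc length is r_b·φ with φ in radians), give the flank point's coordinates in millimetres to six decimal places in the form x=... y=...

x=27.292482 y=0.039574

pitch radius r_p = m·N/2 = 4.790·12/2 = 28.740000
base radius r_b = r_p·cos α = 28.740000·cos 20.430° = 26.932235
roll angle φ = 9.403° = 0.16411331 rad
x = r_b·(cos φ + φ·sin φ) = 26.932235·(0.98656361 + 0.16411331·0.16337762) = 27.292482
y = r_b·(sin φ − φ·cos φ) = 26.932235·(0.16337762 − 0.16411331·0.98656361) = 0.039574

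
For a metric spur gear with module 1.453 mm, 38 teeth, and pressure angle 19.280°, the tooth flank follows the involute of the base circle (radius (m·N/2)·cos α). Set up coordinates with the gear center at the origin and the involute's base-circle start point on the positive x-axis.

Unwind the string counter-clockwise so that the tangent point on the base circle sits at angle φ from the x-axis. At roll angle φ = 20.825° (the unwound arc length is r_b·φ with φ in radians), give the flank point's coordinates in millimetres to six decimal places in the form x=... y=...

pitch radius r_p = m·N/2 = 1.453·38/2 = 27.607000
base radius r_b = r_p·cos α = 27.607000·cos 19.280° = 26.058696
roll angle φ = 20.825° = 0.36346482 rad
x = r_b·(cos φ + φ·sin φ) = 26.058696·(0.93467064 + 0.36346482·0.35551482) = 27.723528
y = r_b·(sin φ − φ·cos φ) = 26.058696·(0.35551482 − 0.36346482·0.93467064) = 0.411595

x=27.723528 y=0.411595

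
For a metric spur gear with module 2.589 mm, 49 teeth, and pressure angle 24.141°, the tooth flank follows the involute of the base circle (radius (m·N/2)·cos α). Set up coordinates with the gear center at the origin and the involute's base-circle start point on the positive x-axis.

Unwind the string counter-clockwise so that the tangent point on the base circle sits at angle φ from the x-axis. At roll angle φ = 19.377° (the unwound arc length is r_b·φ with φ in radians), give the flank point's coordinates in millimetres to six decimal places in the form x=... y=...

pitch radius r_p = m·N/2 = 2.589·49/2 = 63.430500
base radius r_b = r_p·cos α = 63.430500·cos 24.141° = 57.882979
roll angle φ = 19.377° = 0.33819245 rad
x = r_b·(cos φ + φ·sin φ) = 57.882979·(0.94335592 + 0.33819245·0.33178247) = 61.099088
y = r_b·(sin φ − φ·cos φ) = 57.882979·(0.33178247 − 0.33819245·0.94335592) = 0.737812

x=61.099088 y=0.737812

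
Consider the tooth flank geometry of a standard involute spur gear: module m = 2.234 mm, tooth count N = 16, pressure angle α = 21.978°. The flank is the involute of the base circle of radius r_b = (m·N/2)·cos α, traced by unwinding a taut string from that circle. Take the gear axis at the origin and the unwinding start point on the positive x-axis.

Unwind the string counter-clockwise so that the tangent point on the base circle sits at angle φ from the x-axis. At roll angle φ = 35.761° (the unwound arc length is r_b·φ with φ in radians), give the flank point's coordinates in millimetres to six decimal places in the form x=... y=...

x=19.493676 y=1.291613

pitch radius r_p = m·N/2 = 2.234·16/2 = 17.872000
base radius r_b = r_p·cos α = 17.872000·cos 21.978° = 16.573199
roll angle φ = 35.761° = 0.62414719 rad
x = r_b·(cos φ + φ·sin φ) = 16.573199·(0.81146180 + 0.62414719·0.58440547) = 19.493676
y = r_b·(sin φ − φ·cos φ) = 16.573199·(0.58440547 − 0.62414719·0.81146180) = 1.291613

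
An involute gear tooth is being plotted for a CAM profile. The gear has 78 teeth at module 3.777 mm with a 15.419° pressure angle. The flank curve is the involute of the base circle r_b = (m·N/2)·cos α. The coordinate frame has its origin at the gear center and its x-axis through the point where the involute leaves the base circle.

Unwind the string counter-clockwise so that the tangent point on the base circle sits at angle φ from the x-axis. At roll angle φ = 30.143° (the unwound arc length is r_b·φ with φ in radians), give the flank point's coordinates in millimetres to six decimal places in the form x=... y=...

pitch radius r_p = m·N/2 = 3.777·78/2 = 147.303000
base radius r_b = r_p·cos α = 147.303000·cos 15.419° = 142.001166
roll angle φ = 30.143° = 0.52609460 rad
x = r_b·(cos φ + φ·sin φ) = 142.001166·(0.86477480 + 0.52609460·0.50215988) = 160.313409
y = r_b·(sin φ − φ·cos φ) = 142.001166·(0.50215988 − 0.52609460·0.86477480) = 6.703383

x=160.313409 y=6.703383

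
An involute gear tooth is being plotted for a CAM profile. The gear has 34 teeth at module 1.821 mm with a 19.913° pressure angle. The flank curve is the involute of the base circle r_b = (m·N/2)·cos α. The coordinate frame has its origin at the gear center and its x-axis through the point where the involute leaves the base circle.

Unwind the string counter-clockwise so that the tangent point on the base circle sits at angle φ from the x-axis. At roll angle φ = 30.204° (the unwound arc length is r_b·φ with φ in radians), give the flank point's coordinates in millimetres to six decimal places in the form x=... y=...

x=32.873693 y=1.382201

pitch radius r_p = m·N/2 = 1.821·34/2 = 30.957000
base radius r_b = r_p·cos α = 30.957000·cos 19.913° = 29.106108
roll angle φ = 30.204° = 0.52715925 rad
x = r_b·(cos φ + φ·sin φ) = 29.106108·(0.86423968 + 0.52715925·0.50308028) = 32.873693
y = r_b·(sin φ − φ·cos φ) = 29.106108·(0.50308028 − 0.52715925·0.86423968) = 1.382201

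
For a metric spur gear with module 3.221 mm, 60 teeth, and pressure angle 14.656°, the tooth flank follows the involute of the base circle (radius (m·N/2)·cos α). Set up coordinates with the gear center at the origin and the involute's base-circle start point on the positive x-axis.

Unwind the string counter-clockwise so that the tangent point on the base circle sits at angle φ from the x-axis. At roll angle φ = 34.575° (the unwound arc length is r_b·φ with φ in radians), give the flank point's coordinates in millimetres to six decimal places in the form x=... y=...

x=108.988765 y=6.601544

pitch radius r_p = m·N/2 = 3.221·60/2 = 96.630000
base radius r_b = r_p·cos α = 96.630000·cos 14.656° = 93.485886
roll angle φ = 34.575° = 0.60344759 rad
x = r_b·(cos φ + φ·sin φ) = 93.485886·(0.82338406 + 0.60344759·0.56748453) = 108.988765
y = r_b·(sin φ − φ·cos φ) = 93.485886·(0.56748453 − 0.60344759·0.82338406) = 6.601544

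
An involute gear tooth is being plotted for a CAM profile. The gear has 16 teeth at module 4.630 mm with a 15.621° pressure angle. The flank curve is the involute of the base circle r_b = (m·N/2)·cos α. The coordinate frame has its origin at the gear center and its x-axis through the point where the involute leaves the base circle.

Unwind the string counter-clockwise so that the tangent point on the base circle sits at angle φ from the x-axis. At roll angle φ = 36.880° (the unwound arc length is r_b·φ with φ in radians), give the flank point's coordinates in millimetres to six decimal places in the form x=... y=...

pitch radius r_p = m·N/2 = 4.630·16/2 = 37.040000
base radius r_b = r_p·cos α = 37.040000·cos 15.621° = 35.671888
roll angle φ = 36.880° = 0.64367743 rad
x = r_b·(cos φ + φ·sin φ) = 35.671888·(0.79989420 + 0.64367743·0.60014105) = 42.313689
y = r_b·(sin φ − φ·cos φ) = 35.671888·(0.60014105 − 0.64367743·0.79989420) = 3.041642

x=42.313689 y=3.041642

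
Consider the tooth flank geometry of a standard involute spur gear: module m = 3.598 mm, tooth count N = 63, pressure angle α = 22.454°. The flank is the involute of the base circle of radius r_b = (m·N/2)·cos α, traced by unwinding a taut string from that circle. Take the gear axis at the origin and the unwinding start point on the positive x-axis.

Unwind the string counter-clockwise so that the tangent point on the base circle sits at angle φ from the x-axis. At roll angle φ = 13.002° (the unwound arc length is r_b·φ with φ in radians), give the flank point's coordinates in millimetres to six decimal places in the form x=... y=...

pitch radius r_p = m·N/2 = 3.598·63/2 = 113.337000
base radius r_b = r_p·cos α = 113.337000·cos 22.454° = 104.744522
roll angle φ = 13.002° = 0.22692771 rad
x = r_b·(cos φ + φ·sin φ) = 104.744522·(0.97436221 + 0.22692771·0.22498507) = 107.406872
y = r_b·(sin φ − φ·cos φ) = 104.744522·(0.22498507 − 0.22692771·0.97436221) = 0.405914

x=107.406872 y=0.405914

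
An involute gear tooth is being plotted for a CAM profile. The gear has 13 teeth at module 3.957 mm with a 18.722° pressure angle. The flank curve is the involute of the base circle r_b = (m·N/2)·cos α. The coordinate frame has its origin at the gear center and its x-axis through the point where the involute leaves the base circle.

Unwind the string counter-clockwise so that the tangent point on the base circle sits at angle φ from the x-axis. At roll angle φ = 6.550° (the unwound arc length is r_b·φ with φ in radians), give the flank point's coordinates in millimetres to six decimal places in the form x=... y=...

x=24.518210 y=0.012115

pitch radius r_p = m·N/2 = 3.957·13/2 = 25.720500
base radius r_b = r_p·cos α = 25.720500·cos 18.722° = 24.359554
roll angle φ = 6.550° = 0.11431907 rad
x = r_b·(cos φ + φ·sin φ) = 24.359554·(0.99347269 + 0.11431907·0.11407023) = 24.518210
y = r_b·(sin φ − φ·cos φ) = 24.359554·(0.11407023 − 0.11431907·0.99347269) = 0.012115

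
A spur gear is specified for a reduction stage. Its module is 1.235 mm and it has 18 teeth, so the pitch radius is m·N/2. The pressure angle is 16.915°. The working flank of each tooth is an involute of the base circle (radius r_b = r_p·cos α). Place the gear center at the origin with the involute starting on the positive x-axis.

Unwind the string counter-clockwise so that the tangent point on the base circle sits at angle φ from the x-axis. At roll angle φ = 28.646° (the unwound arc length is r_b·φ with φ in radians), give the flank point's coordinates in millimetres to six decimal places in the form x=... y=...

pitch radius r_p = m·N/2 = 1.235·18/2 = 11.115000
base radius r_b = r_p·cos α = 11.115000·cos 16.915° = 10.634137
roll angle φ = 28.646° = 0.49996702 rad
x = r_b·(cos φ + φ·sin φ) = 10.634137·(0.87759837 + 0.49996702·0.47939659) = 11.881317
y = r_b·(sin φ − φ·cos φ) = 10.634137·(0.47939659 − 0.49996702·0.87759837) = 0.432026

x=11.881317 y=0.432026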